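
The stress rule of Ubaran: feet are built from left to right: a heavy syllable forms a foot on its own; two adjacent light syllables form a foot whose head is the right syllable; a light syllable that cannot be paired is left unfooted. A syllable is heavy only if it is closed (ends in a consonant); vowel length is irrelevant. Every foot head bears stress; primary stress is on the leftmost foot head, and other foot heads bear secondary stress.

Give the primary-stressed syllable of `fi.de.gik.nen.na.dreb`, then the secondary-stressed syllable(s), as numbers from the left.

primary 2, secondary 3, 4, 6

Weights: 1 fi L, 2 de L, 3 gik H, 4 nen H, 5 na L, 6 dreb H.
Parse left to right (heavy = foot alone; LL = one foot; stranded L unfooted): (fi.ˈde) (ˈgik) (ˈnen) na (ˈdreb).
Foot heads: 2, 3, 4, 6.
Primary stress on the leftmost head = syllable 2.
Secondary stress on 3, 4, 6: fi.ˈde.ˌgik.ˌnen.na.ˌdreb.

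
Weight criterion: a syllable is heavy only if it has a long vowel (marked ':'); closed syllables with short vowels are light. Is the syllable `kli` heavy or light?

light

`kli`: short vowel, open (no coda). Short vowel → light.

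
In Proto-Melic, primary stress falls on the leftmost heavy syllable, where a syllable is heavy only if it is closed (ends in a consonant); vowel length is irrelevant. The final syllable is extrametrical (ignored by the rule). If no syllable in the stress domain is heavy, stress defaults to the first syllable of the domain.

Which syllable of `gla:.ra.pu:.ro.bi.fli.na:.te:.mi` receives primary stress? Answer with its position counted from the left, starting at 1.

1

The final syllable (9, mi) is extrametrical; the stress domain is syllables 1–8.
Weights: 1 gla: L, 2 ra L, 3 pu: L, 4 ro L, 5 bi L, 6 fli L, 7 na: L, 8 te: L.
No heavy syllable in the domain; default to the first syllable of the domain = syllable 1.
Primary stress: syllable 1 → ˈgla:.ra.pu:.ro.bi.fli.na:.te:.mi.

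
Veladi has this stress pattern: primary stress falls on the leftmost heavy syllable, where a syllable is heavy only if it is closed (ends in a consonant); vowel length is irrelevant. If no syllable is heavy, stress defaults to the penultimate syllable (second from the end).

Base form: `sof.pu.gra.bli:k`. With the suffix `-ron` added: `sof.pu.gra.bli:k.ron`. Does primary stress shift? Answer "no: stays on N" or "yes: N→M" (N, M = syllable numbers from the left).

no: stays on 1

Base `sof.pu.gra.bli:k` (4 syllables):
  Weights: 1 sof H, 2 pu L, 3 gra L, 4 bli:k H.
  Heavy syllables in the domain: 1, 4. The leftmost is syllable 1 (sof).
  → primary stress on syllable 1.
Suffixed `sof.pu.gra.bli:k.ron` (5 syllables):
  Weights: 1 sof H, 2 pu L, 3 gra L, 4 bli:k H, 5 ron H.
  Heavy syllables in the domain: 1, 4, 5. The leftmost is syllable 1 (sof).
  → primary stress on syllable 1.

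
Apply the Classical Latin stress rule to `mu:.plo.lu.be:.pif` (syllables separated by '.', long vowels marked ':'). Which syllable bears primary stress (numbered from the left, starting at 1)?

4

Classical Latin: stress the penult if heavy (long vowel or closed), else the antepenult.
Weights: 3 lu L, 4 be: H, 5 pif H.
The penult (syllable 4, be:) is heavy, so it takes stress.
Stress on syllable 4: mu:.plo.lu.ˈbe:.pif.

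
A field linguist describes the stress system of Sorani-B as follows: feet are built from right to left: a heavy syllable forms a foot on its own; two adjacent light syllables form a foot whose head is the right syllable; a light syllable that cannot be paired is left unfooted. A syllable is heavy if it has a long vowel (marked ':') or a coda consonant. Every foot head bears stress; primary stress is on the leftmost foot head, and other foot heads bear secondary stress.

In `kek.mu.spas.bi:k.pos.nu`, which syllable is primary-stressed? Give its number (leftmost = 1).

Weights: 1 kek H, 2 mu L, 3 spas H, 4 bi:k H, 5 pos H, 6 nu L.
Parse right to left (heavy = foot alone; LL = one foot; stranded L unfooted): (ˈkek) mu (ˈspas) (ˈbi:k) (ˈpos) nu.
Foot heads: 1, 3, 4, 5.
Primary stress on the leftmost head = syllable 1.
Primary stress: syllable 1 → ˈkek.mu.spas.bi:k.pos.nu.

1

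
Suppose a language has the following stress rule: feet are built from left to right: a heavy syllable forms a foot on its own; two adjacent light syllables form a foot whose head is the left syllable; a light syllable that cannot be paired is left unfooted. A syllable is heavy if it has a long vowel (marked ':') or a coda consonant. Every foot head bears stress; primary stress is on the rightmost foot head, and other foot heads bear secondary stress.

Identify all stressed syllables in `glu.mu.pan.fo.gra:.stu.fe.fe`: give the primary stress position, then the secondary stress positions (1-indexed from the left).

Weights: 1 glu L, 2 mu L, 3 pan H, 4 fo L, 5 gra: H, 6 stu L, 7 fe L, 8 fe L.
Parse left to right (heavy = foot alone; LL = one foot; stranded L unfooted): (ˈglu.mu) (ˈpan) fo (ˈgra:) (ˈstu.fe) fe.
Foot heads: 1, 3, 5, 6.
Primary stress on the rightmost head = syllable 6.
Secondary stress on 1, 3, 5: ˌglu.mu.ˌpan.fo.ˌgra:.ˈstu.fe.fe.

primary 6, secondary 1, 3, 5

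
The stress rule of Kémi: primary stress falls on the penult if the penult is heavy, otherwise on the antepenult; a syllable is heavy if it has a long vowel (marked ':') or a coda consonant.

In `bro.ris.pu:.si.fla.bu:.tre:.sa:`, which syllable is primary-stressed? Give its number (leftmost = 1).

7

Weights: 6 bu: H, 7 tre: H, 8 sa: H.
The penult (syllable 7, tre:) is heavy, so it takes stress.
Primary stress: syllable 7 → bro.ris.pu:.si.fla.bu:.ˈtre:.sa:.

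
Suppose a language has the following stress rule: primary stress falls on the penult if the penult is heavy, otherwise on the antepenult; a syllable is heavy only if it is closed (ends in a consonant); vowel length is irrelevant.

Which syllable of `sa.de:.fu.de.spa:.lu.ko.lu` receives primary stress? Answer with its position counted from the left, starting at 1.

6

Weights: 6 lu L, 7 ko L, 8 lu L.
The penult (syllable 7, ko) is light, so stress falls on the antepenult (syllable 6, lu).
Primary stress: syllable 6 → sa.de:.fu.de.spa:.ˈlu.ko.lu.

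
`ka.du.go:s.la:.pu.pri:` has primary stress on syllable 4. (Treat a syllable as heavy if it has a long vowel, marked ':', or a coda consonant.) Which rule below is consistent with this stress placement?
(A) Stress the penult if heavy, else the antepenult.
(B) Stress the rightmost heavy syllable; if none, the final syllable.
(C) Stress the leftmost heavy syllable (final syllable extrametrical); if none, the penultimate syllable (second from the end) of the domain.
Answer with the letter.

Rule A → syllable 4 ✓.
Rule B → syllable 6 (observed: 4).
Rule C → syllable 3 (observed: 4).

A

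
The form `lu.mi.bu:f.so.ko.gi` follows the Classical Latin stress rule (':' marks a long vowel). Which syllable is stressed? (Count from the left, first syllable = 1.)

Classical Latin: stress the penult if heavy (long vowel or closed), else the antepenult.
Weights: 4 so L, 5 ko L, 6 gi L.
The penult (syllable 5, ko) is light, so stress falls on the antepenult (syllable 4, so).
Stress on syllable 4: lu.mi.bu:f.ˈso.ko.gi.

4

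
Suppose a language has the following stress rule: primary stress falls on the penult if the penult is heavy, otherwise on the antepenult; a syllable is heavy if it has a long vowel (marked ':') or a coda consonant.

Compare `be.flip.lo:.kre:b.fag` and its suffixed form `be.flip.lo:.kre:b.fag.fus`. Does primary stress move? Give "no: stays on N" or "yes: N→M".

yes: 4→5

Base `be.flip.lo:.kre:b.fag` (5 syllables):
  Weights: 3 lo: H, 4 kre:b H, 5 fag H.
  The penult (syllable 4, kre:b) is heavy, so it takes stress.
  → primary stress on syllable 4.
Suffixed `be.flip.lo:.kre:b.fag.fus` (6 syllables):
  Weights: 4 kre:b H, 5 fag H, 6 fus H.
  The penult (syllable 5, fag) is heavy, so it takes stress.
  → primary stress on syllable 5.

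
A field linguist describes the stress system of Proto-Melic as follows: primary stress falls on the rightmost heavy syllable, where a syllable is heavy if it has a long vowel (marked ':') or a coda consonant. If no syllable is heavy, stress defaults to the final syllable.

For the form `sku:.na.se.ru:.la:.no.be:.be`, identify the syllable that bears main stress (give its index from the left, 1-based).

7

Weights: 1 sku: H, 2 na L, 3 se L, 4 ru: H, 5 la: H, 6 no L, 7 be: H, 8 be L.
Heavy syllables in the domain: 1, 4, 5, 7. The rightmost is syllable 7 (be:).
Primary stress: syllable 7 → sku:.na.se.ru:.la:.no.ˈbe:.be.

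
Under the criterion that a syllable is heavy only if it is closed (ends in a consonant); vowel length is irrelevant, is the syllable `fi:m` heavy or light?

heavy

`fi:m`: long vowel, closed (coda /m/). Closed (coda /m/) → heavy.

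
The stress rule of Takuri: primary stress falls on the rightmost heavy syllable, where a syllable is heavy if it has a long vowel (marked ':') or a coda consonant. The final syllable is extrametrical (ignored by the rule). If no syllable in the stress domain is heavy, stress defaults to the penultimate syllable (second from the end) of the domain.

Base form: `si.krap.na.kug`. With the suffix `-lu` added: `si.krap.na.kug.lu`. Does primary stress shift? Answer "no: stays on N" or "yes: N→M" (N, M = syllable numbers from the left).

Base `si.krap.na.kug` (4 syllables):
  The final syllable (4, kug) is extrametrical; the stress domain is syllables 1–3.
  Weights: 1 si L, 2 krap H, 3 na L.
  Heavy syllables in the domain: 2. The rightmost is syllable 2 (krap).
  → primary stress on syllable 2.
Suffixed `si.krap.na.kug.lu` (5 syllables):
  The final syllable (5, lu) is extrametrical; the stress domain is syllables 1–4.
  Weights: 1 si L, 2 krap H, 3 na L, 4 kug H.
  Heavy syllables in the domain: 2, 4. The rightmost is syllable 4 (kug).
  → primary stress on syllable 4.

yes: 2→4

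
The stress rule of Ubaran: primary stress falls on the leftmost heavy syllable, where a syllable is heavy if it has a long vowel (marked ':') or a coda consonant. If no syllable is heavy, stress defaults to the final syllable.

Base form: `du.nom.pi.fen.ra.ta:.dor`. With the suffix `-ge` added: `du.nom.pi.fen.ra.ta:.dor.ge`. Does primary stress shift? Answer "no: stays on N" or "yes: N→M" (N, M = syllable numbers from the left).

no: stays on 2

Base `du.nom.pi.fen.ra.ta:.dor` (7 syllables):
  Weights: 1 du L, 2 nom H, 3 pi L, 4 fen H, 5 ra L, 6 ta: H, 7 dor H.
  Heavy syllables in the domain: 2, 4, 6, 7. The leftmost is syllable 2 (nom).
  → primary stress on syllable 2.
Suffixed `du.nom.pi.fen.ra.ta:.dor.ge` (8 syllables):
  Weights: 1 du L, 2 nom H, 3 pi L, 4 fen H, 5 ra L, 6 ta: H, 7 dor H, 8 ge L.
  Heavy syllables in the domain: 2, 4, 6, 7. The leftmost is syllable 2 (nom).
  → primary stress on syllable 2.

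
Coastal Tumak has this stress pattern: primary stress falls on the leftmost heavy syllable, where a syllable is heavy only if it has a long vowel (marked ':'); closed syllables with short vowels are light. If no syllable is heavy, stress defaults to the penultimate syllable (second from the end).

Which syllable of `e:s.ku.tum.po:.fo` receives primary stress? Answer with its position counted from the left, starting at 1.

1

Weights: 1 e:s H, 2 ku L, 3 tum L, 4 po: H, 5 fo L.
Heavy syllables in the domain: 1, 4. The leftmost is syllable 1 (e:s).
Primary stress: syllable 1 → ˈe:s.ku.tum.po:.fo.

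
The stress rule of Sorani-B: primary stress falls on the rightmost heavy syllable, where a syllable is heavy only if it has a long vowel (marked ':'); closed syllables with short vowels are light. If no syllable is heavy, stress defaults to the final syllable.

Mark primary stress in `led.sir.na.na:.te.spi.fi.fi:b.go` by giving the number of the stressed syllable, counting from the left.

Weights: 1 led L, 2 sir L, 3 na L, 4 na: H, 5 te L, 6 spi L, 7 fi L, 8 fi:b H, 9 go L.
Heavy syllables in the domain: 4, 8. The rightmost is syllable 8 (fi:b).
Primary stress: syllable 8 → led.sir.na.na:.te.spi.fi.ˈfi:b.go.

8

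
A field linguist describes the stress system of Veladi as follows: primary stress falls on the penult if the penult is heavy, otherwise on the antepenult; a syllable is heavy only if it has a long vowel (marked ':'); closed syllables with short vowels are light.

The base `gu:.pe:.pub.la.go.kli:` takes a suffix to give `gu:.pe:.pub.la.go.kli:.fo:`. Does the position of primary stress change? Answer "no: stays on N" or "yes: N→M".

yes: 4→6

Base `gu:.pe:.pub.la.go.kli:` (6 syllables):
  Weights: 4 la L, 5 go L, 6 kli: H.
  The penult (syllable 5, go) is light, so stress falls on the antepenult (syllable 4, la).
  → primary stress on syllable 4.
Suffixed `gu:.pe:.pub.la.go.kli:.fo:` (7 syllables):
  Weights: 5 go L, 6 kli: H, 7 fo: H.
  The penult (syllable 6, kli:) is heavy, so it takes stress.
  → primary stress on syllable 6.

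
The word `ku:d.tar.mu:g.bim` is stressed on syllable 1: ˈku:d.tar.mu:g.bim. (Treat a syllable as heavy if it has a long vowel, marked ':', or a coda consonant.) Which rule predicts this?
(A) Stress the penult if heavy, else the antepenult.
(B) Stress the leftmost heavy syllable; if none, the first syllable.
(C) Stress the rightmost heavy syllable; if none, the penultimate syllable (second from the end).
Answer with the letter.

Rule A → syllable 3 (observed: 1).
Rule B → syllable 1 ✓.
Rule C → syllable 4 (observed: 1).

B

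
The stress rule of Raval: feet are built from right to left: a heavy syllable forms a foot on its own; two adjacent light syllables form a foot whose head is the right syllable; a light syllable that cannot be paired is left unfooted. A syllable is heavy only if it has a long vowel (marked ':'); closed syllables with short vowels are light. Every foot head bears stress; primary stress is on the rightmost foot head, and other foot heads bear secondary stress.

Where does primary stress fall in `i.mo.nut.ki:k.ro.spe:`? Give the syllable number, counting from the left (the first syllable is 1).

Weights: 1 i L, 2 mo L, 3 nut L, 4 ki:k H, 5 ro L, 6 spe: H.
Parse right to left (heavy = foot alone; LL = one foot; stranded L unfooted): i (mo.ˈnut) (ˈki:k) ro (ˈspe:).
Foot heads: 3, 4, 6.
Primary stress on the rightmost head = syllable 6.
Primary stress: syllable 6 → i.mo.nut.ki:k.ro.ˈspe:.

6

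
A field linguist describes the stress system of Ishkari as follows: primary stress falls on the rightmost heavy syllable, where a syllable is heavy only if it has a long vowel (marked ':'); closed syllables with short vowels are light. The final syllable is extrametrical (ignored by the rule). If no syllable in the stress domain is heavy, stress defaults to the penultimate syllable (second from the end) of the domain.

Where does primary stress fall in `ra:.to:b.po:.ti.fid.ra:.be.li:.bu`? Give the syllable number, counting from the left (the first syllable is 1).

The final syllable (9, bu) is extrametrical; the stress domain is syllables 1–8.
Weights: 1 ra: H, 2 to:b H, 3 po: H, 4 ti L, 5 fid L, 6 ra: H, 7 be L, 8 li: H.
Heavy syllables in the domain: 1, 2, 3, 6, 8. The rightmost is syllable 8 (li:).
Primary stress: syllable 8 → ra:.to:b.po:.ti.fid.ra:.be.ˈli:.bu.

8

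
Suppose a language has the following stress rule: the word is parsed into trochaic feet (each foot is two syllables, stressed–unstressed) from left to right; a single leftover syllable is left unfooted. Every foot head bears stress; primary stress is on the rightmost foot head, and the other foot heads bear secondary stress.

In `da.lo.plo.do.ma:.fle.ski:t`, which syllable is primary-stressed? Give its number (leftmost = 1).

Parse left to right into trochaic (ˈσσ) feet: (ˈda.lo) (ˈplo.do) (ˈma:.fle) ski:t. Syllable 7 is left unfooted.
Foot heads (stressed positions): 1, 3, 5.
End Rule Rightmost: primary stress on the rightmost head = syllable 5.
Primary stress: syllable 5 → da.lo.plo.do.ˈma:.fle.ski:t.

5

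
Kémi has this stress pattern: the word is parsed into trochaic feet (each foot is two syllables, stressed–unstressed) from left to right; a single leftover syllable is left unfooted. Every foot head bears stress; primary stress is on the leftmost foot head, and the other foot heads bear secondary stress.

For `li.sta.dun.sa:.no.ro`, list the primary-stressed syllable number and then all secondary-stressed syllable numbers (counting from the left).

primary 1, secondary 3, 5

Parse left to right into trochaic (ˈσσ) feet: (ˈli.sta) (ˈdun.sa:) (ˈno.ro).
Foot heads (stressed positions): 1, 3, 5.
End Rule Leftmost: primary stress on the leftmost head = syllable 1.
Secondary stress on 3, 5: ˈli.sta.ˌdun.sa:.ˌno.ro.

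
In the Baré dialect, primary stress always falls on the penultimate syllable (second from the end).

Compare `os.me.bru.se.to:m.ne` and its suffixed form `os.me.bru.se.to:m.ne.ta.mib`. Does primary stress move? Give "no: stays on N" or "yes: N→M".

Base `os.me.bru.se.to:m.ne` (6 syllables):
  The word has 6 syllables; the penultimate syllable (second from the end) is syllable 5 (to:m).
  → primary stress on syllable 5.
Suffixed `os.me.bru.se.to:m.ne.ta.mib` (8 syllables):
  The word has 8 syllables; the penultimate syllable (second from the end) is syllable 7 (ta).
  → primary stress on syllable 7.

yes: 5→7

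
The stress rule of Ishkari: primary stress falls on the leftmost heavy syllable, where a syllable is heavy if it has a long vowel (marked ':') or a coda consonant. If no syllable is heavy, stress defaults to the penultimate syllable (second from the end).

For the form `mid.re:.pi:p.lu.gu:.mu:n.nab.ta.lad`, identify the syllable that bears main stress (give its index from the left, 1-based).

Weights: 1 mid H, 2 re: H, 3 pi:p H, 4 lu L, 5 gu: H, 6 mu:n H, 7 nab H, 8 ta L, 9 lad H.
Heavy syllables in the domain: 1, 2, 3, 5, 6, 7, 9. The leftmost is syllable 1 (mid).
Primary stress: syllable 1 → ˈmid.re:.pi:p.lu.gu:.mu:n.nab.ta.lad.

1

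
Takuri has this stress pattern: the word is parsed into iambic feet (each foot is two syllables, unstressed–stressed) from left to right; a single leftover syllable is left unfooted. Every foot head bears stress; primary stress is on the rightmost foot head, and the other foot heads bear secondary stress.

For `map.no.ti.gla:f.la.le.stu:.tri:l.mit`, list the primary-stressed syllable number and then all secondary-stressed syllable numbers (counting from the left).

Parse left to right into iambic (σˈσ) feet: (map.ˈno) (ti.ˈgla:f) (la.ˈle) (stu:.ˈtri:l) mit. Syllable 9 is left unfooted.
Foot heads (stressed positions): 2, 4, 6, 8.
End Rule Rightmost: primary stress on the rightmost head = syllable 8.
Secondary stress on 2, 4, 6: map.ˌno.ti.ˌgla:f.la.ˌle.stu:.ˈtri:l.mit.

primary 8, secondary 2, 4, 6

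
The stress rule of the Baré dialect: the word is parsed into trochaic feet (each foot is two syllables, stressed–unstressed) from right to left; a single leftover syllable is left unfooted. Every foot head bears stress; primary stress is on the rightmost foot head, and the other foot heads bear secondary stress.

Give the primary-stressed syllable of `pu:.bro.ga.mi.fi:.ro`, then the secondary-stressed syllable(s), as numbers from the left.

Parse right to left into trochaic (ˈσσ) feet: (ˈpu:.bro) (ˈga.mi) (ˈfi:.ro).
Foot heads (stressed positions): 1, 3, 5.
End Rule Rightmost: primary stress on the rightmost head = syllable 5.
Secondary stress on 1, 3: ˌpu:.bro.ˌga.mi.ˈfi:.ro.

primary 5, secondary 1, 3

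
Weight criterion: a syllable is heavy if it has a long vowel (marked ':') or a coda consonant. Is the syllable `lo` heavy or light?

light

`lo`: short vowel, open (no coda). Short vowel, open → light.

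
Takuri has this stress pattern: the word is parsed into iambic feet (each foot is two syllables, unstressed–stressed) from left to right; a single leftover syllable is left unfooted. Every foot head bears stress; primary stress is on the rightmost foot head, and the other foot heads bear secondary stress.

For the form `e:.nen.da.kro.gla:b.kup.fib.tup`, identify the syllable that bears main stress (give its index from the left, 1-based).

8

Parse left to right into iambic (σˈσ) feet: (e:.ˈnen) (da.ˈkro) (gla:b.ˈkup) (fib.ˈtup).
Foot heads (stressed positions): 2, 4, 6, 8.
End Rule Rightmost: primary stress on the rightmost head = syllable 8.
Primary stress: syllable 8 → e:.nen.da.kro.gla:b.kup.fib.ˈtup.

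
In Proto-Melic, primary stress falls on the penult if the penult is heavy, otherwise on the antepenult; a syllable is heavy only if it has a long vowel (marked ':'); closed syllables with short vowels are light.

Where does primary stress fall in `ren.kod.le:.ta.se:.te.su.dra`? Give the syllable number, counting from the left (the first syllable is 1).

6

Weights: 6 te L, 7 su L, 8 dra L.
The penult (syllable 7, su) is light, so stress falls on the antepenult (syllable 6, te).
Primary stress: syllable 6 → ren.kod.le:.ta.se:.ˈte.su.dra.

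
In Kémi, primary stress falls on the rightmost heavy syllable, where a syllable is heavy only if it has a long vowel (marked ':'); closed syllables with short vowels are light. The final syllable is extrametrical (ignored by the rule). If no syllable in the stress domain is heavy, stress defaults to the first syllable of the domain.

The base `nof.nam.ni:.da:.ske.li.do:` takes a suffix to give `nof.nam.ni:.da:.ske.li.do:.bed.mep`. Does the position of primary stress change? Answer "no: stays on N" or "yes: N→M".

yes: 4→7

Base `nof.nam.ni:.da:.ske.li.do:` (7 syllables):
  The final syllable (7, do:) is extrametrical; the stress domain is syllables 1–6.
  Weights: 1 nof L, 2 nam L, 3 ni: H, 4 da: H, 5 ske L, 6 li L.
  Heavy syllables in the domain: 3, 4. The rightmost is syllable 4 (da:).
  → primary stress on syllable 4.
Suffixed `nof.nam.ni:.da:.ske.li.do:.bed.mep` (9 syllables):
  The final syllable (9, mep) is extrametrical; the stress domain is syllables 1–8.
  Weights: 1 nof L, 2 nam L, 3 ni: H, 4 da: H, 5 ske L, 6 li L, 7 do: H, 8 bed L.
  Heavy syllables in the domain: 3, 4, 7. The rightmost is syllable 7 (do:).
  → primary stress on syllable 7.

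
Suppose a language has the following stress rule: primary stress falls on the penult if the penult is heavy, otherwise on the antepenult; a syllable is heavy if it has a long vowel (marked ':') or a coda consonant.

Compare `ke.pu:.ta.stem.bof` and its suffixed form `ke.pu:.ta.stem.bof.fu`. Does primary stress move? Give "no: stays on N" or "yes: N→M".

Base `ke.pu:.ta.stem.bof` (5 syllables):
  Weights: 3 ta L, 4 stem H, 5 bof H.
  The penult (syllable 4, stem) is heavy, so it takes stress.
  → primary stress on syllable 4.
Suffixed `ke.pu:.ta.stem.bof.fu` (6 syllables):
  Weights: 4 stem H, 5 bof H, 6 fu L.
  The penult (syllable 5, bof) is heavy, so it takes stress.
  → primary stress on syllable 5.

yes: 4→5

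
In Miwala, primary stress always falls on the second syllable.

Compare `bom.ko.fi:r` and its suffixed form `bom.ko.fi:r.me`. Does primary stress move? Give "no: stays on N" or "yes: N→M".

Base `bom.ko.fi:r` (3 syllables):
  The word has 3 syllables; the second syllable is syllable 2 (ko).
  → primary stress on syllable 2.
Suffixed `bom.ko.fi:r.me` (4 syllables):
  The word has 4 syllables; the second syllable is syllable 2 (ko).
  → primary stress on syllable 2.

no: stays on 2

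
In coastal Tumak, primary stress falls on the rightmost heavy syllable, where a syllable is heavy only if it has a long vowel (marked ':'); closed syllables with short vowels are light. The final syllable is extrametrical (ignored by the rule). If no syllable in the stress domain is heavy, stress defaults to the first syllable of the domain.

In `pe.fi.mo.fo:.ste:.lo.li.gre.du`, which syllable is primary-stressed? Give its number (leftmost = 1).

5

The final syllable (9, du) is extrametrical; the stress domain is syllables 1–8.
Weights: 1 pe L, 2 fi L, 3 mo L, 4 fo: H, 5 ste: H, 6 lo L, 7 li L, 8 gre L.
Heavy syllables in the domain: 4, 5. The rightmost is syllable 5 (ste:).
Primary stress: syllable 5 → pe.fi.mo.fo:.ˈste:.lo.li.gre.du.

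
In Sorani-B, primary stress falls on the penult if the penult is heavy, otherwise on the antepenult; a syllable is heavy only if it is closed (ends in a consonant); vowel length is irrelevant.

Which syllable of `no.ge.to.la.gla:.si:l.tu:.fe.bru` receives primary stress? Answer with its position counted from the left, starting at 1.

7

Weights: 7 tu: L, 8 fe L, 9 bru L.
The penult (syllable 8, fe) is light, so stress falls on the antepenult (syllable 7, tu:).
Primary stress: syllable 7 → no.ge.to.la.gla:.si:l.ˈtu:.fe.bru.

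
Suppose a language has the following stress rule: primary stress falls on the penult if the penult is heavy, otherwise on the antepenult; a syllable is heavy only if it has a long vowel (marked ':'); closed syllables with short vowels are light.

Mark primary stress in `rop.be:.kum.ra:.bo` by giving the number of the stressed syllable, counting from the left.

4

Weights: 3 kum L, 4 ra: H, 5 bo L.
The penult (syllable 4, ra:) is heavy, so it takes stress.
Primary stress: syllable 4 → rop.be:.kum.ˈra:.bo.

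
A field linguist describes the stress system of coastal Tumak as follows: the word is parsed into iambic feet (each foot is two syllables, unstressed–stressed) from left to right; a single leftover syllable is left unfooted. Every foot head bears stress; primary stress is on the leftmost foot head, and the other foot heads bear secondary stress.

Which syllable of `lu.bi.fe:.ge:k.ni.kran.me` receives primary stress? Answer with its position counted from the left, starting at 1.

Parse left to right into iambic (σˈσ) feet: (lu.ˈbi) (fe:.ˈge:k) (ni.ˈkran) me. Syllable 7 is left unfooted.
Foot heads (stressed positions): 2, 4, 6.
End Rule Leftmost: primary stress on the leftmost head = syllable 2.
Primary stress: syllable 2 → lu.ˈbi.fe:.ge:k.ni.kran.me.

2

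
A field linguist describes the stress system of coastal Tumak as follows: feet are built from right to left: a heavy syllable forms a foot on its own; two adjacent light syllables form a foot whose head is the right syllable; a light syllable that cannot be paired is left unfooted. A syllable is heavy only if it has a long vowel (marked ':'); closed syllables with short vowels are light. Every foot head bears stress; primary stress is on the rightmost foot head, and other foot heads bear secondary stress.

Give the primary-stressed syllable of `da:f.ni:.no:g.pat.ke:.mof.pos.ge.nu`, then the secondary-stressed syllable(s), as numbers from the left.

Weights: 1 da:f H, 2 ni: H, 3 no:g H, 4 pat L, 5 ke: H, 6 mof L, 7 pos L, 8 ge L, 9 nu L.
Parse right to left (heavy = foot alone; LL = one foot; stranded L unfooted): (ˈda:f) (ˈni:) (ˈno:g) pat (ˈke:) (mof.ˈpos) (ge.ˈnu).
Foot heads: 1, 2, 3, 5, 7, 9.
Primary stress on the rightmost head = syllable 9.
Secondary stress on 1, 2, 3, 5, 7: ˌda:f.ˌni:.ˌno:g.pat.ˌke:.mof.ˌpos.ge.ˈnu.

primary 9, secondary 1, 2, 3, 5, 7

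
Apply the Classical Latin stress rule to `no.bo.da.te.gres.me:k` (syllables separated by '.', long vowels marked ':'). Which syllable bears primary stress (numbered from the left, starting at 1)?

Classical Latin: stress the penult if heavy (long vowel or closed), else the antepenult.
Weights: 4 te L, 5 gres H, 6 me:k H.
The penult (syllable 5, gres) is heavy, so it takes stress.
Stress on syllable 5: no.bo.da.te.ˈgres.me:k.

5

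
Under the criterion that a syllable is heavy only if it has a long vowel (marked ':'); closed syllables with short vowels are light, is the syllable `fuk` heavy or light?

light

`fuk`: short vowel, closed (coda /k/). Short vowel → light.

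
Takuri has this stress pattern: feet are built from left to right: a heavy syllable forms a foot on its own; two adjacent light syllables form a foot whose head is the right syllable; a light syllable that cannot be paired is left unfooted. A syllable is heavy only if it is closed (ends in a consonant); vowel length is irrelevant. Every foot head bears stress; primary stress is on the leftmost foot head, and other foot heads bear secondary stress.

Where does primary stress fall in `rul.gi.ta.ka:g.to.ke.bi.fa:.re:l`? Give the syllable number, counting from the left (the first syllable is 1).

Weights: 1 rul H, 2 gi L, 3 ta L, 4 ka:g H, 5 to L, 6 ke L, 7 bi L, 8 fa: L, 9 re:l H.
Parse left to right (heavy = foot alone; LL = one foot; stranded L unfooted): (ˈrul) (gi.ˈta) (ˈka:g) (to.ˈke) (bi.ˈfa:) (ˈre:l).
Foot heads: 1, 3, 4, 6, 8, 9.
Primary stress on the leftmost head = syllable 1.
Primary stress: syllable 1 → ˈrul.gi.ta.ka:g.to.ke.bi.fa:.re:l.

1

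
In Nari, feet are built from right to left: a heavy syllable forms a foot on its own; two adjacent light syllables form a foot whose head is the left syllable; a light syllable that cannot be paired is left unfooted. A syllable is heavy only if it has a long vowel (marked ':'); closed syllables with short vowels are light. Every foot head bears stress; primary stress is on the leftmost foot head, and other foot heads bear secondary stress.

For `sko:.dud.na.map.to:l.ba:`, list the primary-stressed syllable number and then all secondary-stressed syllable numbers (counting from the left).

Weights: 1 sko: H, 2 dud L, 3 na L, 4 map L, 5 to:l H, 6 ba: H.
Parse right to left (heavy = foot alone; LL = one foot; stranded L unfooted): (ˈsko:) dud (ˈna.map) (ˈto:l) (ˈba:).
Foot heads: 1, 3, 5, 6.
Primary stress on the leftmost head = syllable 1.
Secondary stress on 3, 5, 6: ˈsko:.dud.ˌna.map.ˌto:l.ˌba:.

primary 1, secondary 3, 5, 6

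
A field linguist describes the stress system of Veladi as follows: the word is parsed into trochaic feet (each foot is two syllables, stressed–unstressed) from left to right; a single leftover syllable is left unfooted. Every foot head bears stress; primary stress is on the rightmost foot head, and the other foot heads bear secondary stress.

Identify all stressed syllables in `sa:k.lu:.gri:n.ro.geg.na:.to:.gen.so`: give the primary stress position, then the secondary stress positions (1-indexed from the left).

Parse left to right into trochaic (ˈσσ) feet: (ˈsa:k.lu:) (ˈgri:n.ro) (ˈgeg.na:) (ˈto:.gen) so. Syllable 9 is left unfooted.
Foot heads (stressed positions): 1, 3, 5, 7.
End Rule Rightmost: primary stress on the rightmost head = syllable 7.
Secondary stress on 1, 3, 5: ˌsa:k.lu:.ˌgri:n.ro.ˌgeg.na:.ˈto:.gen.so.

primary 7, secondary 1, 3, 5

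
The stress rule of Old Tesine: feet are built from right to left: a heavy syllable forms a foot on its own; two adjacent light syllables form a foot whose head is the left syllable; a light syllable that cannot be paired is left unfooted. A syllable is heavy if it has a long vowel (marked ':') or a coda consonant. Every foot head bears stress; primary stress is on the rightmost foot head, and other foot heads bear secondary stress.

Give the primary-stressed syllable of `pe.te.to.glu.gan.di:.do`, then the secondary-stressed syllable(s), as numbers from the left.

Weights: 1 pe L, 2 te L, 3 to L, 4 glu L, 5 gan H, 6 di: H, 7 do L.
Parse right to left (heavy = foot alone; LL = one foot; stranded L unfooted): (ˈpe.te) (ˈto.glu) (ˈgan) (ˈdi:) do.
Foot heads: 1, 3, 5, 6.
Primary stress on the rightmost head = syllable 6.
Secondary stress on 1, 3, 5: ˌpe.te.ˌto.glu.ˌgan.ˈdi:.do.

primary 6, secondary 1, 3, 5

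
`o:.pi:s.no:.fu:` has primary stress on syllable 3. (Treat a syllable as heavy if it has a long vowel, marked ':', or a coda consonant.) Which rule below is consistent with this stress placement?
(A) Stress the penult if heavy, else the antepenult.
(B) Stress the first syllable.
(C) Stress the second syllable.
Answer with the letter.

A

Rule A → syllable 3 ✓.
Rule B → syllable 1 (observed: 3).
Rule C → syllable 2 (observed: 3).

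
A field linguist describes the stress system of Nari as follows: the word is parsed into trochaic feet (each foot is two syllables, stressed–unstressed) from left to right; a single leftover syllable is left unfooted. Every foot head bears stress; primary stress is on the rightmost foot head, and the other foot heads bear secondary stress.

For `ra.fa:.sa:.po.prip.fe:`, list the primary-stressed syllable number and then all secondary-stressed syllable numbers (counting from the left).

Parse left to right into trochaic (ˈσσ) feet: (ˈra.fa:) (ˈsa:.po) (ˈprip.fe:).
Foot heads (stressed positions): 1, 3, 5.
End Rule Rightmost: primary stress on the rightmost head = syllable 5.
Secondary stress on 1, 3: ˌra.fa:.ˌsa:.po.ˈprip.fe:.

primary 5, secondary 1, 3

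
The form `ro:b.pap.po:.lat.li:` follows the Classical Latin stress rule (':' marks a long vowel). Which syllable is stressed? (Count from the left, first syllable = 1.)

Classical Latin: stress the penult if heavy (long vowel or closed), else the antepenult.
Weights: 3 po: H, 4 lat H, 5 li: H.
The penult (syllable 4, lat) is heavy, so it takes stress.
Stress on syllable 4: ro:b.pap.po:.ˈlat.li:.

4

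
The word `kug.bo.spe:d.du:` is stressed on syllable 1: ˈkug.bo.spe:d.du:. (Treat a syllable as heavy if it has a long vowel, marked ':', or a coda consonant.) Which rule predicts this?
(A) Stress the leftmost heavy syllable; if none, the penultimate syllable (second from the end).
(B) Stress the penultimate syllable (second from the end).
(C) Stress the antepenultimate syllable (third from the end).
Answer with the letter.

A

Rule A → syllable 1 ✓.
Rule B → syllable 3 (observed: 1).
Rule C → syllable 2 (observed: 1).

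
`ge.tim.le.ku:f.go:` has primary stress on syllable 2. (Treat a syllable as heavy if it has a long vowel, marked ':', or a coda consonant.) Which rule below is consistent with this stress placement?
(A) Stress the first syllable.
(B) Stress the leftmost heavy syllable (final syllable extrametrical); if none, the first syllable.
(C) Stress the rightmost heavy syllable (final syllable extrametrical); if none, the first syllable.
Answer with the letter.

Rule A → syllable 1 (observed: 2).
Rule B → syllable 2 ✓.
Rule C → syllable 4 (observed: 2).

B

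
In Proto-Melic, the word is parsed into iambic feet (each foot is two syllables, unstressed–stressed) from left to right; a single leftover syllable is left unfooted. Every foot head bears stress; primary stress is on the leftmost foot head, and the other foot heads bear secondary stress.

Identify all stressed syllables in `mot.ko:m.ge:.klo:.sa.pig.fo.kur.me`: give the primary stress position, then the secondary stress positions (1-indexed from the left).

primary 2, secondary 4, 6, 8

Parse left to right into iambic (σˈσ) feet: (mot.ˈko:m) (ge:.ˈklo:) (sa.ˈpig) (fo.ˈkur) me. Syllable 9 is left unfooted.
Foot heads (stressed positions): 2, 4, 6, 8.
End Rule Leftmost: primary stress on the leftmost head = syllable 2.
Secondary stress on 4, 6, 8: mot.ˈko:m.ge:.ˌklo:.sa.ˌpig.fo.ˌkur.me.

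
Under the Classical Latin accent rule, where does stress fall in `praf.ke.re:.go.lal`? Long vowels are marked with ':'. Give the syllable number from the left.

Classical Latin: stress the penult if heavy (long vowel or closed), else the antepenult.
Weights: 3 re: H, 4 go L, 5 lal H.
The penult (syllable 4, go) is light, so stress falls on the antepenult (syllable 3, re:).
Stress on syllable 3: praf.ke.ˈre:.go.lal.

3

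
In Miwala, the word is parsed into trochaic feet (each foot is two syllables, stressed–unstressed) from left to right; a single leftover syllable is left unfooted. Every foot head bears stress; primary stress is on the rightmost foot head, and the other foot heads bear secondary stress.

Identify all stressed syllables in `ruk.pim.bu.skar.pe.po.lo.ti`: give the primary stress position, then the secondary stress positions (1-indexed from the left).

primary 7, secondary 1, 3, 5

Parse left to right into trochaic (ˈσσ) feet: (ˈruk.pim) (ˈbu.skar) (ˈpe.po) (ˈlo.ti).
Foot heads (stressed positions): 1, 3, 5, 7.
End Rule Rightmost: primary stress on the rightmost head = syllable 7.
Secondary stress on 1, 3, 5: ˌruk.pim.ˌbu.skar.ˌpe.po.ˈlo.ti.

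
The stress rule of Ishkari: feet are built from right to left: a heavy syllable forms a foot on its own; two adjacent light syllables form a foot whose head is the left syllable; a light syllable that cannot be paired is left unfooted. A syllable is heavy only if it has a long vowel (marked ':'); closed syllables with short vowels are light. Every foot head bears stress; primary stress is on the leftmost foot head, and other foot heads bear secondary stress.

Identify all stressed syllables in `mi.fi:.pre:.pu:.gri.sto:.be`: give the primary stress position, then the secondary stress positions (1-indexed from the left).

primary 2, secondary 3, 4, 6

Weights: 1 mi L, 2 fi: H, 3 pre: H, 4 pu: H, 5 gri L, 6 sto: H, 7 be L.
Parse right to left (heavy = foot alone; LL = one foot; stranded L unfooted): mi (ˈfi:) (ˈpre:) (ˈpu:) gri (ˈsto:) be.
Foot heads: 2, 3, 4, 6.
Primary stress on the leftmost head = syllable 2.
Secondary stress on 3, 4, 6: mi.ˈfi:.ˌpre:.ˌpu:.gri.ˌsto:.be.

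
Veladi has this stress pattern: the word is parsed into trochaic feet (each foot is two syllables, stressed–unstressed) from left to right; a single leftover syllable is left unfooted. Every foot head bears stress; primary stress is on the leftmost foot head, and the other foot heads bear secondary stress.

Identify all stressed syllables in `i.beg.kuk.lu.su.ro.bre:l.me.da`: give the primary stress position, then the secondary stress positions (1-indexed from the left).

Parse left to right into trochaic (ˈσσ) feet: (ˈi.beg) (ˈkuk.lu) (ˈsu.ro) (ˈbre:l.me) da. Syllable 9 is left unfooted.
Foot heads (stressed positions): 1, 3, 5, 7.
End Rule Leftmost: primary stress on the leftmost head = syllable 1.
Secondary stress on 3, 5, 7: ˈi.beg.ˌkuk.lu.ˌsu.ro.ˌbre:l.me.da.

primary 1, secondary 3, 5, 7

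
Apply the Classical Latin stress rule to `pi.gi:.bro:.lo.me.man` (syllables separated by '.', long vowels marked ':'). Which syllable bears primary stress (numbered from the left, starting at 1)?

4

Classical Latin: stress the penult if heavy (long vowel or closed), else the antepenult.
Weights: 4 lo L, 5 me L, 6 man H.
The penult (syllable 5, me) is light, so stress falls on the antepenult (syllable 4, lo).
Stress on syllable 4: pi.gi:.bro:.ˈlo.me.man.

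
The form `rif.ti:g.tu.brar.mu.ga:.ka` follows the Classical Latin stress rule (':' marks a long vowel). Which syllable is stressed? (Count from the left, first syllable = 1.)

Classical Latin: stress the penult if heavy (long vowel or closed), else the antepenult.
Weights: 5 mu L, 6 ga: H, 7 ka L.
The penult (syllable 6, ga:) is heavy, so it takes stress.
Stress on syllable 6: rif.ti:g.tu.brar.mu.ˈga:.ka.

6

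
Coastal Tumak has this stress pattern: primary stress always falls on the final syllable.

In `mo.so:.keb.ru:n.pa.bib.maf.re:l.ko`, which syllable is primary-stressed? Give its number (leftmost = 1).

The word has 9 syllables; the final syllable is syllable 9 (ko).
Primary stress: syllable 9 → mo.so:.keb.ru:n.pa.bib.maf.re:l.ˈko.

9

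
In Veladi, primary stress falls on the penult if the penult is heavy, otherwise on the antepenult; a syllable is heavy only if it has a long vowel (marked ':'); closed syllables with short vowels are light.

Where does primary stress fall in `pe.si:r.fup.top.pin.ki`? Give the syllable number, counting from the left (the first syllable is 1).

Weights: 4 top L, 5 pin L, 6 ki L.
The penult (syllable 5, pin) is light, so stress falls on the antepenult (syllable 4, top).
Primary stress: syllable 4 → pe.si:r.fup.ˈtop.pin.ki.

4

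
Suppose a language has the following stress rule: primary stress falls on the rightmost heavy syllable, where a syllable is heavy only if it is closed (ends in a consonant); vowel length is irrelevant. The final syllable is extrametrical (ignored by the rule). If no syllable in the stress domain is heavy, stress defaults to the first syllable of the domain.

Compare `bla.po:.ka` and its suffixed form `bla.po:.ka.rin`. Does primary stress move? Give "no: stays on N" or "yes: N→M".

Base `bla.po:.ka` (3 syllables):
  The final syllable (3, ka) is extrametrical; the stress domain is syllables 1–2.
  Weights: 1 bla L, 2 po: L.
  No heavy syllable in the domain; default to the first syllable of the domain = syllable 1.
  → primary stress on syllable 1.
Suffixed `bla.po:.ka.rin` (4 syllables):
  The final syllable (4, rin) is extrametrical; the stress domain is syllables 1–3.
  Weights: 1 bla L, 2 po: L, 3 ka L.
  No heavy syllable in the domain; default to the first syllable of the domain = syllable 1.
  → primary stress on syllable 1.

no: stays on 1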